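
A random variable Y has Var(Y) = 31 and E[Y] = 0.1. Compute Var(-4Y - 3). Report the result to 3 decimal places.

Var(-4Y - 3) = (-4)²·Var(Y) = 16·31 = 496

496.000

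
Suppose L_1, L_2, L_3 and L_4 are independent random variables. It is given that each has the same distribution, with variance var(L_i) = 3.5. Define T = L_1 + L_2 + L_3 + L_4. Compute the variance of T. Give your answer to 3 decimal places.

By independence, var(T) = (1)²var(L_1) + (1)²var(L_2) + (1)²var(L_3) + (1)²var(L_4)
= (1)²·3.5 + (1)²·3.5 + (1)²·3.5 + (1)²·3.5 = 14

14.000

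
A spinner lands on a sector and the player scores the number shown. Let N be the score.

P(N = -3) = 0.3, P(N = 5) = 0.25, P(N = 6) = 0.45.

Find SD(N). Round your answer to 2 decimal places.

3.98

E[N] = (-3)(0.3) + (5)(0.25) + (6)(0.45) = 3.05
E[N²] = (-3)²(0.3) + (5)²(0.25) + (6)²(0.45) = 25.15
Var(N) = E[N²] − (E[N])² = 25.15 − (3.05)² = 15.8475
SD(N) = √15.8475 ≈ 3.98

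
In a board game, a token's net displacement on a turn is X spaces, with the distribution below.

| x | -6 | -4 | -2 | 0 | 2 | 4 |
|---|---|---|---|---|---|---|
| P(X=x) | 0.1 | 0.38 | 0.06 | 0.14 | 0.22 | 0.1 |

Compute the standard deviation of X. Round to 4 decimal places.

3.2311

E[X] = (-6)(0.1) + (-4)(0.38) + (-2)(0.06) + (0)(0.14) + (2)(0.22) + (4)(0.1) = -1.4
E[X²] = (-6)²(0.1) + (-4)²(0.38) + (-2)²(0.06) + (0)²(0.14) + (2)²(0.22) + (4)²(0.1) = 12.4
V(X) = E[X²] − (E[X])² = 12.4 − (-1.4)² = 10.44
SD(X) = √10.44 ≈ 3.2311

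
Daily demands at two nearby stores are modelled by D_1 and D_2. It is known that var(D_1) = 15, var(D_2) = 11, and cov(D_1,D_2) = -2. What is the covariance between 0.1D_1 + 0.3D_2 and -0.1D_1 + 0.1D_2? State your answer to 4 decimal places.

cov(0.1D_1 + 0.3D_2, -0.1D_1 + 0.1D_2) = (0.1)(-0.1)var(D_1) + (0.3)(0.1)var(D_2) + [(0.1)(0.1) + (0.3)(-0.1)]cov(D_1,D_2)
= -0.01·15 + 0.03·11 + -0.02·-2 = 0.22

0.2200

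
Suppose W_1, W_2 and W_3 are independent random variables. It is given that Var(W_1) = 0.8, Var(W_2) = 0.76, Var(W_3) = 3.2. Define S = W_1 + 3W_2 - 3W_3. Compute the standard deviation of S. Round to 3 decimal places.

6.037

By independence, Var(S) = (1)²Var(W_1) + (3)²Var(W_2) + (-3)²Var(W_3)
= (1)²·0.8 + (3)²·0.76 + (-3)²·3.2 = 36.44
σ(S) = √36.44 ≈ 6.037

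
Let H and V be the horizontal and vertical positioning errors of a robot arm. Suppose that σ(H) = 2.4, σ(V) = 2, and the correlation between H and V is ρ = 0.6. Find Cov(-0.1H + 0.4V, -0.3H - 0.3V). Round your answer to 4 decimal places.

-0.5664

var(H) = (2.4)² = 5.76;  var(V) = (2)² = 4
Cov(H,V) = ρ·σ(H)·σ(V) = 0.6·2.4·2 = 2.88
Cov(-0.1H + 0.4V, -0.3H - 0.3V) = (-0.1)(-0.3)var(H) + (0.4)(-0.3)var(V) + [(-0.1)(-0.3) + (0.4)(-0.3)]Cov(H,V)
= 0.03·5.76 + -0.12·4 + -0.09·2.88 = -0.5664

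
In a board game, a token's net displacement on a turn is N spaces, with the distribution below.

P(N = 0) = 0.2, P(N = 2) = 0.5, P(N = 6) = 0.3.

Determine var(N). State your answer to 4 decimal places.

4.9600

E[N] = (0)(0.2) + (2)(0.5) + (6)(0.3) = 2.8
E[N²] = (0)²(0.2) + (2)²(0.5) + (6)²(0.3) = 12.8
var(N) = E[N²] − (E[N])² = 12.8 − (2.8)² = 4.96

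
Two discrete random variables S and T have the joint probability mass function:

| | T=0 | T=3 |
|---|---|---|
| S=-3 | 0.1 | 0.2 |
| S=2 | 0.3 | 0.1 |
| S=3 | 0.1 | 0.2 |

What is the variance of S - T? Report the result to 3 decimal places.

E[S] = 0.8,  E[T] = 1.5,  E[ST] = 0.6
V(S) = 7 − (0.8)² = 6.36;  V(T) = 4.5 − (1.5)² = 2.25
cov(S,T) = 0.6 − (0.8)(1.5) = -0.6
V(S - T) = (1)²·6.36 + (-1)²·2.25 + 2·(1)·(-1)·-0.6 = 9.81

9.810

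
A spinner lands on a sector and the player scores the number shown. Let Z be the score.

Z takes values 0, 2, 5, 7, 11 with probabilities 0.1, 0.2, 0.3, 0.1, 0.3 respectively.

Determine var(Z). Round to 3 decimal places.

14.690

E[Z] = (0)(0.1) + (2)(0.2) + (5)(0.3) + (7)(0.1) + (11)(0.3) = 5.9
E[Z²] = (0)²(0.1) + (2)²(0.2) + (5)²(0.3) + (7)²(0.1) + (11)²(0.3) = 49.5
var(Z) = E[Z²] − (E[Z])² = 49.5 − (5.9)² = 14.69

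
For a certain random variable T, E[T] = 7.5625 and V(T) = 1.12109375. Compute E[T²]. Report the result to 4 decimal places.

E[T²] = V(T) + (E[T])² = 1.12109375 + (7.5625)² = 58.3125

58.3125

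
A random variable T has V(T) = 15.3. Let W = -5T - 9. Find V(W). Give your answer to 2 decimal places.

V(-5T - 9) = (-5)²·V(T) = 25·15.3 = 382.5

382.50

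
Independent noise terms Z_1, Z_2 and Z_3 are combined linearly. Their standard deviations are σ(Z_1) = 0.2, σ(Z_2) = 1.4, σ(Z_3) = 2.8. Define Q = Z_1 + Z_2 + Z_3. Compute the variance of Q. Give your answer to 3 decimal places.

9.840

Var(Z_1) = 0.04, Var(Z_2) = 1.96, Var(Z_3) = 7.84
By independence, Var(Q) = (1)²Var(Z_1) + (1)²Var(Z_2) + (1)²Var(Z_3)
= (1)²·0.04 + (1)²·1.96 + (1)²·7.84 = 9.84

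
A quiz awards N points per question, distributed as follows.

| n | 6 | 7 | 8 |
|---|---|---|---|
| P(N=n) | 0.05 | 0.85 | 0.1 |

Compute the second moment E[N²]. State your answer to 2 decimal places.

49.85

E[N²] = (6)²(0.05) + (7)²(0.85) + (8)²(0.1) = 49.85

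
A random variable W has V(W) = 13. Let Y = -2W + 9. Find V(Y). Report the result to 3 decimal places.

V(-2W + 9) = (-2)²·V(W) = 4·13 = 52

52.000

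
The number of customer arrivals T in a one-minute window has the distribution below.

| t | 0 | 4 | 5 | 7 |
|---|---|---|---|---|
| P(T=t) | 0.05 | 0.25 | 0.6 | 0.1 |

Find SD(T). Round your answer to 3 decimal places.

E[T] = (0)(0.05) + (4)(0.25) + (5)(0.6) + (7)(0.1) = 4.7
E[T²] = (0)²(0.05) + (4)²(0.25) + (5)²(0.6) + (7)²(0.1) = 23.9
Var(T) = E[T²] − (E[T])² = 23.9 − (4.7)² = 1.81
SD(T) = √1.81 ≈ 1.345

1.345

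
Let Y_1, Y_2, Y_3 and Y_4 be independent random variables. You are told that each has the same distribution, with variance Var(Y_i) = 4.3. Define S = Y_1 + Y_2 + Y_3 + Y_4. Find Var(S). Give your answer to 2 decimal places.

By independence, Var(S) = (1)²Var(Y_1) + (1)²Var(Y_2) + (1)²Var(Y_3) + (1)²Var(Y_4)
= (1)²·4.3 + (1)²·4.3 + (1)²·4.3 + (1)²·4.3 = 17.2

17.20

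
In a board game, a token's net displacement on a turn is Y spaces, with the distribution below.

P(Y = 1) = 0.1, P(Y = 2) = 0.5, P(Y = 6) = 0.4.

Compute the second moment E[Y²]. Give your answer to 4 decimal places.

16.5000

E[Y²] = (1)²(0.1) + (2)²(0.5) + (6)²(0.4) = 16.5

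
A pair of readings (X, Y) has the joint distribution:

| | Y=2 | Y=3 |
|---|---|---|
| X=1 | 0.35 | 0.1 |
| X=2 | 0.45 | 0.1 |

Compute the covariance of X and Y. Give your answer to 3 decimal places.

-0.010

E[X] = 1.55,  E[Y] = 2.2
E[XY] = 3.4
Cov(X,Y) = E[XY] − E[X]E[Y] = 3.4 − (1.55)(2.2) = -0.01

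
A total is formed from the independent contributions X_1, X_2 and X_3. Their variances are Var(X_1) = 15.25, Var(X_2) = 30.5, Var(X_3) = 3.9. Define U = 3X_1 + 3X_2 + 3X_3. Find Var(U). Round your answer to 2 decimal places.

446.85

By independence, Var(U) = (3)²Var(X_1) + (3)²Var(X_2) + (3)²Var(X_3)
= (3)²·15.25 + (3)²·30.5 + (3)²·3.9 = 446.85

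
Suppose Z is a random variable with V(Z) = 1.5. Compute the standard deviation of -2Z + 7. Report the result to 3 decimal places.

2.449

V(-2Z + 7) = (-2)²·1.5 = 6
sd(-2Z + 7) = √6 ≈ 2.449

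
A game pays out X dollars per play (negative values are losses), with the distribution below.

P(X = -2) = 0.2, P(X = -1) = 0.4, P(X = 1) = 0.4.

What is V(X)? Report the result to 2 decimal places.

1.44

E[X] = (-2)(0.2) + (-1)(0.4) + (1)(0.4) = -0.4
E[X²] = (-2)²(0.2) + (-1)²(0.4) + (1)²(0.4) = 1.6
V(X) = E[X²] − (E[X])² = 1.6 − (-0.4)² = 1.44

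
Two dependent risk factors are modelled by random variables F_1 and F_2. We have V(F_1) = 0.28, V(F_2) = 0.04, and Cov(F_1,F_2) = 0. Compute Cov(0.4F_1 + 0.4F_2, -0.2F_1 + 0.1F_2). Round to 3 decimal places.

-0.021

Cov(0.4F_1 + 0.4F_2, -0.2F_1 + 0.1F_2) = (0.4)(-0.2)V(F_1) + (0.4)(0.1)V(F_2) + [(0.4)(0.1) + (0.4)(-0.2)]Cov(F_1,F_2)
= -0.08·0.28 + 0.04·0.04 + -0.04·0 = -0.0208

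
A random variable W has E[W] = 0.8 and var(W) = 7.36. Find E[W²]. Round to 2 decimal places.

8.00

E[W²] = var(W) + (E[W])² = 7.36 + (0.8)² = 8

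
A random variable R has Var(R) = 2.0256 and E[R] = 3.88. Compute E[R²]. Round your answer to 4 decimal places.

17.0800

E[R²] = Var(R) + (E[R])² = 2.0256 + (3.88)² = 17.08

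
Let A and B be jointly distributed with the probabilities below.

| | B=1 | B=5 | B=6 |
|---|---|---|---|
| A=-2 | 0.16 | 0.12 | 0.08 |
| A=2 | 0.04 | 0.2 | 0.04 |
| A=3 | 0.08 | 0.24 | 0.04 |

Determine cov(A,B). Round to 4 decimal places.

E[A] = 0.92,  E[B] = 4.04
E[AB] = 4.64
cov(A,B) = E[AB] − E[A]E[B] = 4.64 − (0.92)(4.04) = 0.9232

0.9232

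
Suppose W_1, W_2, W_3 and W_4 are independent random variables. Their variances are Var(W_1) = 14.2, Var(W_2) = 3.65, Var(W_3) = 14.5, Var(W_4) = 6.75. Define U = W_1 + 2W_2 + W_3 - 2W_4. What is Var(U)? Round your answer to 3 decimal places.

70.300

By independence, Var(U) = (1)²Var(W_1) + (2)²Var(W_2) + (1)²Var(W_3) + (-2)²Var(W_4)
= (1)²·14.2 + (2)²·3.65 + (1)²·14.5 + (-2)²·6.75 = 70.3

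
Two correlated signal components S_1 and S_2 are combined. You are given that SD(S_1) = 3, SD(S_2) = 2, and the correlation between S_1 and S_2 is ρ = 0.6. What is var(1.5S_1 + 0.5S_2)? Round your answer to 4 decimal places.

var(S_1) = (3)² = 9;  var(S_2) = (2)² = 4
Cov(S_1,S_2) = ρ·SD(S_1)·SD(S_2) = 0.6·3·2 = 3.6
var(1.5S_1 + 0.5S_2) = (1.5)²·var(S_1) + (0.5)²·var(S_2) + 2·(1.5)·(0.5)·Cov(S_1,S_2)
= 2.25·9 + 0.25·4 + 1.5·3.6 = 26.65

26.6500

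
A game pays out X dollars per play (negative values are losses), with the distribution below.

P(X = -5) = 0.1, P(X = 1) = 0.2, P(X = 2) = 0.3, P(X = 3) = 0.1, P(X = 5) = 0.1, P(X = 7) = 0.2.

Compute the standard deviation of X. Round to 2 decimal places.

E[X] = (-5)(0.1) + (1)(0.2) + (2)(0.3) + (3)(0.1) + (5)(0.1) + (7)(0.2) = 2.5
E[X²] = (-5)²(0.1) + (1)²(0.2) + (2)²(0.3) + (3)²(0.1) + (5)²(0.1) + (7)²(0.2) = 17.1
V(X) = E[X²] − (E[X])² = 17.1 − (2.5)² = 10.85
SD(X) = √10.85 ≈ 3.29

3.29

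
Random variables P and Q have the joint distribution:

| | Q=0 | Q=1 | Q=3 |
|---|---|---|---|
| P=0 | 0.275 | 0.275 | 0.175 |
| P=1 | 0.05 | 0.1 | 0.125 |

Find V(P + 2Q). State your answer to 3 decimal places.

E[P] = 0.275,  E[Q] = 1.275,  E[PQ] = 0.475
V(P) = 0.275 − (0.275)² = 0.199375;  V(Q) = 3.075 − (1.275)² = 1.449375
cov(P,Q) = 0.475 − (0.275)(1.275) = 0.124375
V(P + 2Q) = (1)²·0.199375 + (2)²·1.449375 + 2·(1)·(2)·0.124375 = 6.494375

6.494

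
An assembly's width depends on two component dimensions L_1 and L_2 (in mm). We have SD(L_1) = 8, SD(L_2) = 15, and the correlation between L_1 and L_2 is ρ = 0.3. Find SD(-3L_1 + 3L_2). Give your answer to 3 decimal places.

V(L_1) = (8)² = 64;  V(L_2) = (15)² = 225
cov(L_1,L_2) = ρ·SD(L_1)·SD(L_2) = 0.3·8·15 = 36
V(-3L_1 + 3L_2) = (-3)²·V(L_1) + (3)²·V(L_2) + 2·(-3)·(3)·cov(L_1,L_2)
= 9·64 + 9·225 + -18·36 = 1953
SD(-3L_1 + 3L_2) = √1953 ≈ 44.193

44.193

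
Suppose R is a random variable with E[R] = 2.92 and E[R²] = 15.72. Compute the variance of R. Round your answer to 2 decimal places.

Var(R) = 15.72 − (2.92)² = 7.1936

7.19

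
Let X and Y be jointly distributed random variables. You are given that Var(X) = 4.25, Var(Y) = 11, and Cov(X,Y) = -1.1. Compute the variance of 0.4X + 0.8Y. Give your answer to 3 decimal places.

Var(0.4X + 0.8Y) = (0.4)²·Var(X) + (0.8)²·Var(Y) + 2·(0.4)·(0.8)·Cov(X,Y)
= 0.16·4.25 + 0.64·11 + 0.64·-1.1 = 7.016

7.016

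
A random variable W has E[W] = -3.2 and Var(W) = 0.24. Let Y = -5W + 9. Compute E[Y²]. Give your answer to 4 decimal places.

631.0000

E[-5W + 9] = -5·-3.2 + 9 = 25
Var(-5W + 9) = (-5)²·0.24 = 6
E[Y²] = Var(Y) + (E[Y])² = 6 + (25)² = 631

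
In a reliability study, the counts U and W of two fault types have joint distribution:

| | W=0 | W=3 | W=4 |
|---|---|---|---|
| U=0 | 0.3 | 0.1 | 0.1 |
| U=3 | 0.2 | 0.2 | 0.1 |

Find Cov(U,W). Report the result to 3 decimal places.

0.450

E[U] = 1.5,  E[W] = 1.7
E[UW] = 3
Cov(U,W) = E[UW] − E[U]E[W] = 3 − (1.5)(1.7) = 0.45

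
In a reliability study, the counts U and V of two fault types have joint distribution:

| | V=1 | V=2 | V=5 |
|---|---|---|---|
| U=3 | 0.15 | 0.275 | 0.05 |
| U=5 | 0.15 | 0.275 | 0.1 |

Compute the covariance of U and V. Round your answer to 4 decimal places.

E[U] = 4.05,  E[V] = 2.15
E[UV] = 8.85
Cov(U,V) = E[UV] − E[U]E[V] = 8.85 − (4.05)(2.15) = 0.1425

0.1425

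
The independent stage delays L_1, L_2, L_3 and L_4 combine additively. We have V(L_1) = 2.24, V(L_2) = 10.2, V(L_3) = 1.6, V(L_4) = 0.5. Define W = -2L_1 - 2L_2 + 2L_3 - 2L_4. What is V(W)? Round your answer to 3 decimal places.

By independence, V(W) = (-2)²V(L_1) + (-2)²V(L_2) + (2)²V(L_3) + (-2)²V(L_4)
= (-2)²·2.24 + (-2)²·10.2 + (2)²·1.6 + (-2)²·0.5 = 58.16

58.160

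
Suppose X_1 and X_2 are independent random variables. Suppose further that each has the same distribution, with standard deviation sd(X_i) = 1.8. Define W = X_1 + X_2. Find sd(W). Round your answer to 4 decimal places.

2.5456

V(X_i) = (1.8)² = 3.24
By independence, V(W) = (1)²V(X_1) + (1)²V(X_2)
= (1)²·3.24 + (1)²·3.24 = 6.48
sd(W) = √6.48 ≈ 2.5456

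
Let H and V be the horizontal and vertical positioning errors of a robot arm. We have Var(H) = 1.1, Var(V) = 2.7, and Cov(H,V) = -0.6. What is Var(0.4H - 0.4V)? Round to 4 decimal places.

Var(0.4H - 0.4V) = (0.4)²·Var(H) + (-0.4)²·Var(V) + 2·(0.4)·(-0.4)·Cov(H,V)
= 0.16·1.1 + 0.16·2.7 + -0.32·-0.6 = 0.8

0.8000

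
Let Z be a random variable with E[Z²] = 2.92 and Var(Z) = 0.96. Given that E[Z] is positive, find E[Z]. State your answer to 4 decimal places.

(E[Z])² = E[Z²] − Var(Z) = 2.92 − 0.96 = 1.96
E[Z] = √1.96 = 1.4

1.4000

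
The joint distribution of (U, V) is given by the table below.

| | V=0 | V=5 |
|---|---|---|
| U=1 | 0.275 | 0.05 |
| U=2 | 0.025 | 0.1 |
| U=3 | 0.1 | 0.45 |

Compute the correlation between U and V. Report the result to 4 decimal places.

E[U] = 2.225,  E[V] = 3
E[UV] = 8
Cov(U,V) = E[UV] − E[U]E[V] = 8 − (2.225)(3) = 1.325
var(U) = 0.824375,  var(V) = 6
ρ = 1.325 / √(0.824375·6) ≈ 0.5958

0.5958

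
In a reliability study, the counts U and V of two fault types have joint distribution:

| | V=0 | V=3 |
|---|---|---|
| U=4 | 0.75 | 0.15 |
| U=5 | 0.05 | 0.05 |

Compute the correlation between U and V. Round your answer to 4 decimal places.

E[U] = 4.1,  E[V] = 0.6
E[UV] = 2.55
cov(U,V) = E[UV] − E[U]E[V] = 2.55 − (4.1)(0.6) = 0.09
Var(U) = 0.09,  Var(V) = 1.44
ρ = 0.09 / √(0.09·1.44) ≈ 0.2500

0.2500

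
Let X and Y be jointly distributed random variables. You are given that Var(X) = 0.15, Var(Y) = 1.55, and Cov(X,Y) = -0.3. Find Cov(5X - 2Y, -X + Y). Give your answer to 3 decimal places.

Cov(5X - 2Y, -X + Y) = (5)(-1)Var(X) + (-2)(1)Var(Y) + [(5)(1) + (-2)(-1)]Cov(X,Y)
= -5·0.15 + -2·1.55 + 7·-0.3 = -5.95

-5.950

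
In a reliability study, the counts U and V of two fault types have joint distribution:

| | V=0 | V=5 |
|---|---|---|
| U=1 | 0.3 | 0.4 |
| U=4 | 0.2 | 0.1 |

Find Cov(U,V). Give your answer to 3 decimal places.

E[U] = 1.9,  E[V] = 2.5
E[UV] = 4
Cov(U,V) = E[UV] − E[U]E[V] = 4 − (1.9)(2.5) = -0.75

-0.750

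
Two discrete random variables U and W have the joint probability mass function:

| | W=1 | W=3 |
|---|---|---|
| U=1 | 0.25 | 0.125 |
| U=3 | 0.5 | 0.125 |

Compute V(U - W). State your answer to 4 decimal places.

1.9375

E[U] = 2.25,  E[W] = 1.5,  E[UW] = 3.25
V(U) = 6 − (2.25)² = 0.9375;  V(W) = 3 − (1.5)² = 0.75
cov(U,W) = 3.25 − (2.25)(1.5) = -0.125
V(U - W) = (1)²·0.9375 + (-1)²·0.75 + 2·(1)·(-1)·-0.125 = 1.9375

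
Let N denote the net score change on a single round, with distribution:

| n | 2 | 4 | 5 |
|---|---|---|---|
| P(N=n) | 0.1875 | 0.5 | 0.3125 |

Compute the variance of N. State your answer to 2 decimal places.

E[N] = (2)(0.1875) + (4)(0.5) + (5)(0.3125) = 3.9375
E[N²] = (2)²(0.1875) + (4)²(0.5) + (5)²(0.3125) = 16.5625
Var(N) = E[N²] − (E[N])² = 16.5625 − (3.9375)² = 1.05859375

1.06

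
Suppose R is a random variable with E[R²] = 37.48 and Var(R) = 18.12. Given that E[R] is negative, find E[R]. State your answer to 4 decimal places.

-4.4000

(E[R])² = E[R²] − Var(R) = 37.48 − 18.12 = 19.36
E[R] = −√19.36 = -4.4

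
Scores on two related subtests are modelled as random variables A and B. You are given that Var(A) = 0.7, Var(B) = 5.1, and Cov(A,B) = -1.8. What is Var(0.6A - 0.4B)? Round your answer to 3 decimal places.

Var(0.6A - 0.4B) = (0.6)²·Var(A) + (-0.4)²·Var(B) + 2·(0.6)·(-0.4)·Cov(A,B)
= 0.36·0.7 + 0.16·5.1 + -0.48·-1.8 = 1.932

1.932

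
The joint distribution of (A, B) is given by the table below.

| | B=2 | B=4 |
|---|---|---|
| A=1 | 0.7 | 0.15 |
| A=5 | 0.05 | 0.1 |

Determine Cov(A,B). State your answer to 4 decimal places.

E[A] = 1.6,  E[B] = 2.5
E[AB] = 4.5
Cov(A,B) = E[AB] − E[A]E[B] = 4.5 − (1.6)(2.5) = 0.5

0.5000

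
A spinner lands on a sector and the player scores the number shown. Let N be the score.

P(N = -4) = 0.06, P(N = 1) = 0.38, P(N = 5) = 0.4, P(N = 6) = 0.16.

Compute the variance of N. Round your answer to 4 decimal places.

7.4900

E[N] = (-4)(0.06) + (1)(0.38) + (5)(0.4) + (6)(0.16) = 3.1
E[N²] = (-4)²(0.06) + (1)²(0.38) + (5)²(0.4) + (6)²(0.16) = 17.1
var(N) = E[N²] − (E[N])² = 17.1 − (3.1)² = 7.49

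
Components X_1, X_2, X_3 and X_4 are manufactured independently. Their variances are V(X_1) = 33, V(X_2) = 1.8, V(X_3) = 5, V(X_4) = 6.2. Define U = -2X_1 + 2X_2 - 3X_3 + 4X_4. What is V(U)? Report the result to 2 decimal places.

283.40

By independence, V(U) = (-2)²V(X_1) + (2)²V(X_2) + (-3)²V(X_3) + (4)²V(X_4)
= (-2)²·33 + (2)²·1.8 + (-3)²·5 + (4)²·6.2 = 283.4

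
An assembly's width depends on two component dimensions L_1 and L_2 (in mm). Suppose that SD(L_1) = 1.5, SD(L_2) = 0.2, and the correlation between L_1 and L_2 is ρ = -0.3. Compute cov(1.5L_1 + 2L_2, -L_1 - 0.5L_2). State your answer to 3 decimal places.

-3.168

Var(L_1) = (1.5)² = 2.25;  Var(L_2) = (0.2)² = 0.04
cov(L_1,L_2) = ρ·SD(L_1)·SD(L_2) = -0.3·1.5·0.2 = -0.09
cov(1.5L_1 + 2L_2, -L_1 - 0.5L_2) = (1.5)(-1)Var(L_1) + (2)(-0.5)Var(L_2) + [(1.5)(-0.5) + (2)(-1)]cov(L_1,L_2)
= -1.5·2.25 + -1·0.04 + -2.75·-0.09 = -3.1675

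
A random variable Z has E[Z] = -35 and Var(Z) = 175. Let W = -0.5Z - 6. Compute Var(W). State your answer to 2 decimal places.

43.75

Var(-0.5Z - 6) = (-0.5)²·Var(Z) = 0.25·175 = 43.75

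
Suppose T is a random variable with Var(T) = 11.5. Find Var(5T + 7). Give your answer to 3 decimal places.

Var(5T + 7) = (5)²·Var(T) = 25·11.5 = 287.5

287.500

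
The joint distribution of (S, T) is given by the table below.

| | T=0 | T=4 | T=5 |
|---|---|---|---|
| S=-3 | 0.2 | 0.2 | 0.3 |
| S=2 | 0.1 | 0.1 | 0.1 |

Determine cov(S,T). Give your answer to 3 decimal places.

-0.300

E[S] = -1.5,  E[T] = 3.2
E[ST] = -5.1
cov(S,T) = E[ST] − E[S]E[T] = -5.1 − (-1.5)(3.2) = -0.3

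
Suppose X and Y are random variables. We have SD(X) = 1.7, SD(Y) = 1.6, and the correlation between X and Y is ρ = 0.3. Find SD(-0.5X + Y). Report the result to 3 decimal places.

1.571

var(X) = (1.7)² = 2.89;  var(Y) = (1.6)² = 2.56
Cov(X,Y) = ρ·SD(X)·SD(Y) = 0.3·1.7·1.6 = 0.816
var(-0.5X + Y) = (-0.5)²·var(X) + (1)²·var(Y) + 2·(-0.5)·(1)·Cov(X,Y)
= 0.25·2.89 + 1·2.56 + -1·0.816 = 2.4665
SD(-0.5X + Y) = √2.4665 ≈ 1.571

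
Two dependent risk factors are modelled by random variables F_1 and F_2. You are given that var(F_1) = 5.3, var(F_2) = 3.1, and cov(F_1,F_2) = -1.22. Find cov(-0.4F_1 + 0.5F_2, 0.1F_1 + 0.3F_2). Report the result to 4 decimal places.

cov(-0.4F_1 + 0.5F_2, 0.1F_1 + 0.3F_2) = (-0.4)(0.1)var(F_1) + (0.5)(0.3)var(F_2) + [(-0.4)(0.3) + (0.5)(0.1)]cov(F_1,F_2)
= -0.04·5.3 + 0.15·3.1 + -0.07·-1.22 = 0.3384

0.3384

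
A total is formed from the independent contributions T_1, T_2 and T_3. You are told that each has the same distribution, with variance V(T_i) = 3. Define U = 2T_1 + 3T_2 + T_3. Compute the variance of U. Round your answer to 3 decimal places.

42.000

By independence, V(U) = (2)²V(T_1) + (3)²V(T_2) + (1)²V(T_3)
= (2)²·3 + (3)²·3 + (1)²·3 = 42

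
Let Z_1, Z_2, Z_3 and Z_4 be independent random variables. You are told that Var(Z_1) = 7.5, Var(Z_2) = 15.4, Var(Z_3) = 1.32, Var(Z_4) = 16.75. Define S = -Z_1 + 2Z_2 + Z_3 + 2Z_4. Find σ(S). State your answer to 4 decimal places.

By independence, Var(S) = (-1)²Var(Z_1) + (2)²Var(Z_2) + (1)²Var(Z_3) + (2)²Var(Z_4)
= (-1)²·7.5 + (2)²·15.4 + (1)²·1.32 + (2)²·16.75 = 137.42
σ(S) = √137.42 ≈ 11.7226

11.7226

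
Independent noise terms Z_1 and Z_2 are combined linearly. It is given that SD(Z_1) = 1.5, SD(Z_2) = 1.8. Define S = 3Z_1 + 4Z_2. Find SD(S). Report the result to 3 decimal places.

var(Z_1) = 2.25, var(Z_2) = 3.24
By independence, var(S) = (3)²var(Z_1) + (4)²var(Z_2)
= (3)²·2.25 + (4)²·3.24 = 72.09
SD(S) = √72.09 ≈ 8.491

8.491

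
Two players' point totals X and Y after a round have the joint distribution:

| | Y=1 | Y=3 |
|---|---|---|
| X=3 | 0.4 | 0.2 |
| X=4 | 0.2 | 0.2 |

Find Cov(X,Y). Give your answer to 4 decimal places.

0.0800

E[X] = 3.4,  E[Y] = 1.8
E[XY] = 6.2
Cov(X,Y) = E[XY] − E[X]E[Y] = 6.2 − (3.4)(1.8) = 0.08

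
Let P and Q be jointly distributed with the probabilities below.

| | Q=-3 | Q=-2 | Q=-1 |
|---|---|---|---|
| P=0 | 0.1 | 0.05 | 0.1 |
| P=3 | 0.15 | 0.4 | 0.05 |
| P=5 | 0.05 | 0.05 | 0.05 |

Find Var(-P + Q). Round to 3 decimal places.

E[P] = 2.55,  E[Q] = -2.1,  E[PQ] = -5.4
Var(P) = 9.15 − (2.55)² = 2.6475;  Var(Q) = 4.9 − (-2.1)² = 0.49
cov(P,Q) = -5.4 − (2.55)(-2.1) = -0.045
Var(-P + Q) = (-1)²·2.6475 + (1)²·0.49 + 2·(-1)·(1)·-0.045 = 3.2275

3.228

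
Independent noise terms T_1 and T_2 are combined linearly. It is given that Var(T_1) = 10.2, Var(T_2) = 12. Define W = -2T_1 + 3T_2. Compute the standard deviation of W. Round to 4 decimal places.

12.1984

By independence, Var(W) = (-2)²Var(T_1) + (3)²Var(T_2)
= (-2)²·10.2 + (3)²·12 = 148.8
SD(W) = √148.8 ≈ 12.1984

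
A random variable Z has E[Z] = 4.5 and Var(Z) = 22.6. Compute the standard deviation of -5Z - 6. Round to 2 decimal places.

23.77

Var(-5Z - 6) = (-5)²·22.6 = 565
SD(-5Z - 6) = √565 ≈ 23.77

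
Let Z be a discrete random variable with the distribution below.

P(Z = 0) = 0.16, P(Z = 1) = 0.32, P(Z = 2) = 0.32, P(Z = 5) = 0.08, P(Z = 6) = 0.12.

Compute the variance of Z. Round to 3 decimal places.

E[Z] = (0)(0.16) + (1)(0.32) + (2)(0.32) + (5)(0.08) + (6)(0.12) = 2.08
E[Z²] = (0)²(0.16) + (1)²(0.32) + (2)²(0.32) + (5)²(0.08) + (6)²(0.12) = 7.92
V(Z) = E[Z²] − (E[Z])² = 7.92 − (2.08)² = 3.5936

3.594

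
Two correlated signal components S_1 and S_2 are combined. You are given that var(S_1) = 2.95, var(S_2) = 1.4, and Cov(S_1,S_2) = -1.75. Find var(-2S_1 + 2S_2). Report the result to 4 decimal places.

var(-2S_1 + 2S_2) = (-2)²·var(S_1) + (2)²·var(S_2) + 2·(-2)·(2)·Cov(S_1,S_2)
= 4·2.95 + 4·1.4 + -8·-1.75 = 31.4

31.4000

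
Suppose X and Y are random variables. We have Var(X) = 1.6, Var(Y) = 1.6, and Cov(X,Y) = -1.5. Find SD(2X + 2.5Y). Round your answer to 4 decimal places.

1.1832

Var(2X + 2.5Y) = (2)²·Var(X) + (2.5)²·Var(Y) + 2·(2)·(2.5)·Cov(X,Y)
= 4·1.6 + 6.25·1.6 + 10·-1.5 = 1.4
SD(2X + 2.5Y) = √1.4 ≈ 1.1832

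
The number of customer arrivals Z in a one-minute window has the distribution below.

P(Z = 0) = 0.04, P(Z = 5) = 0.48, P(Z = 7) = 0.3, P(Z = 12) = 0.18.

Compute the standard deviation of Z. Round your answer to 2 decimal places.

E[Z] = (0)(0.04) + (5)(0.48) + (7)(0.3) + (12)(0.18) = 6.66
E[Z²] = (0)²(0.04) + (5)²(0.48) + (7)²(0.3) + (12)²(0.18) = 52.62
V(Z) = E[Z²] − (E[Z])² = 52.62 − (6.66)² = 8.2644
σ(Z) = √8.2644 ≈ 2.87

2.87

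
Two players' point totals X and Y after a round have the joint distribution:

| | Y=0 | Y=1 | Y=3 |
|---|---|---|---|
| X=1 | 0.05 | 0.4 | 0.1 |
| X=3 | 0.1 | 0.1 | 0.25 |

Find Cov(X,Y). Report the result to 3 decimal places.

0.305

E[X] = 1.9,  E[Y] = 1.55
E[XY] = 3.25
Cov(X,Y) = E[XY] − E[X]E[Y] = 3.25 − (1.9)(1.55) = 0.305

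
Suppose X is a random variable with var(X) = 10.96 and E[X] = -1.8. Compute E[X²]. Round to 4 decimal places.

14.2000

E[X²] = var(X) + (E[X])² = 10.96 + (-1.8)² = 14.2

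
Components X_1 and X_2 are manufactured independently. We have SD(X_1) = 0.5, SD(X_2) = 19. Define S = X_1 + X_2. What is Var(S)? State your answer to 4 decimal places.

Var(X_1) = 0.25, Var(X_2) = 361
By independence, Var(S) = (1)²Var(X_1) + (1)²Var(X_2)
= (1)²·0.25 + (1)²·361 = 361.25

361.2500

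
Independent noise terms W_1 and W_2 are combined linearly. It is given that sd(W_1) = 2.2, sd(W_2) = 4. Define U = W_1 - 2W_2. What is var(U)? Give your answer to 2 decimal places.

var(W_1) = 4.84, var(W_2) = 16
By independence, var(U) = (1)²var(W_1) + (-2)²var(W_2)
= (1)²·4.84 + (-2)²·16 = 68.84

68.84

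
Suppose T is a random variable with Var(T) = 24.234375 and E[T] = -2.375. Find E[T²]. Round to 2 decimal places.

E[T²] = Var(T) + (E[T])² = 24.234375 + (-2.375)² = 29.875

29.88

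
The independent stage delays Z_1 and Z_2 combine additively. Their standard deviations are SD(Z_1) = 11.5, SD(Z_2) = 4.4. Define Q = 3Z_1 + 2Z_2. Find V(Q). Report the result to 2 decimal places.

1267.69

V(Z_1) = 132.25, V(Z_2) = 19.36
By independence, V(Q) = (3)²V(Z_1) + (2)²V(Z_2)
= (3)²·132.25 + (2)²·19.36 = 1267.69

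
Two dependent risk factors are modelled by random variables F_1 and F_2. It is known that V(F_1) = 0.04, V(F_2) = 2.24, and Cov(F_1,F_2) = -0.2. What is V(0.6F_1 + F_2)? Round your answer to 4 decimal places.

2.0144

V(0.6F_1 + F_2) = (0.6)²·V(F_1) + (1)²·V(F_2) + 2·(0.6)·(1)·Cov(F_1,F_2)
= 0.36·0.04 + 1·2.24 + 1.2·-0.2 = 2.0144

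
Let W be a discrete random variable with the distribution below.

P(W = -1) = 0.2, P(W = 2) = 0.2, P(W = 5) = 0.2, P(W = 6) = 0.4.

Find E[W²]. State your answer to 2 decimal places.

E[W²] = (-1)²(0.2) + (2)²(0.2) + (5)²(0.2) + (6)²(0.4) = 20.4

20.40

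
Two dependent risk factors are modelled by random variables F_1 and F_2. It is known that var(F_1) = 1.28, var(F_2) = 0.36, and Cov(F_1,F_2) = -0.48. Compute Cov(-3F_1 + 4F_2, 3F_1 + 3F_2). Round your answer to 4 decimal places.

Cov(-3F_1 + 4F_2, 3F_1 + 3F_2) = (-3)(3)var(F_1) + (4)(3)var(F_2) + [(-3)(3) + (4)(3)]Cov(F_1,F_2)
= -9·1.28 + 12·0.36 + 3·-0.48 = -8.64

-8.6400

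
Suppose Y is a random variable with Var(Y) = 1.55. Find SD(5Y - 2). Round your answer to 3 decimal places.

6.225

Var(5Y - 2) = (5)²·1.55 = 38.75
SD(5Y - 2) = √38.75 ≈ 6.225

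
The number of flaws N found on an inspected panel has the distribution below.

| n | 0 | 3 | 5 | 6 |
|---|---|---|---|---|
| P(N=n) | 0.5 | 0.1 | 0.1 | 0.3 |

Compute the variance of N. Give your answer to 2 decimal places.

7.44

E[N] = (0)(0.5) + (3)(0.1) + (5)(0.1) + (6)(0.3) = 2.6
E[N²] = (0)²(0.5) + (3)²(0.1) + (5)²(0.1) + (6)²(0.3) = 14.2
Var(N) = E[N²] − (E[N])² = 14.2 − (2.6)² = 7.44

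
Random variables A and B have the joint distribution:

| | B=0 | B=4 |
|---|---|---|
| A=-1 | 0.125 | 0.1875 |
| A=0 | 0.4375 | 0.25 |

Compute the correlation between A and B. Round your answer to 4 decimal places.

-0.2208

E[A] = -0.3125,  E[B] = 1.75
E[AB] = -0.75
cov(A,B) = E[AB] − E[A]E[B] = -0.75 − (-0.3125)(1.75) = -0.203125
var(A) = 0.21484375,  var(B) = 3.9375
ρ = -0.203125 / √(0.21484375·3.9375) ≈ -0.2208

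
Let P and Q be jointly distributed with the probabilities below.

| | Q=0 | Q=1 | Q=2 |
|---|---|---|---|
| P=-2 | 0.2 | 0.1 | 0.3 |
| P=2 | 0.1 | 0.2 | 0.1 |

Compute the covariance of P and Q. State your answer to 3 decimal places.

E[P] = -0.4,  E[Q] = 1.1
E[PQ] = -0.6
Cov(P,Q) = E[PQ] − E[P]E[Q] = -0.6 − (-0.4)(1.1) = -0.16

-0.160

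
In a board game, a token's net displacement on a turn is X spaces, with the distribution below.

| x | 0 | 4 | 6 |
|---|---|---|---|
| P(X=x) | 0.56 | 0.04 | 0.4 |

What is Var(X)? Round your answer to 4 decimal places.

E[X] = (0)(0.56) + (4)(0.04) + (6)(0.4) = 2.56
E[X²] = (0)²(0.56) + (4)²(0.04) + (6)²(0.4) = 15.04
Var(X) = E[X²] − (E[X])² = 15.04 − (2.56)² = 8.4864

8.4864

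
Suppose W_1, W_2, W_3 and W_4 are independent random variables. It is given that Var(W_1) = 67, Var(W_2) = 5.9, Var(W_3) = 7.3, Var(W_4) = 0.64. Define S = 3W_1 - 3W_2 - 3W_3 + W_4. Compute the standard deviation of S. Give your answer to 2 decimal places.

26.88

By independence, Var(S) = (3)²Var(W_1) + (-3)²Var(W_2) + (-3)²Var(W_3) + (1)²Var(W_4)
= (3)²·67 + (-3)²·5.9 + (-3)²·7.3 + (1)²·0.64 = 722.44
sd(S) = √722.44 ≈ 26.88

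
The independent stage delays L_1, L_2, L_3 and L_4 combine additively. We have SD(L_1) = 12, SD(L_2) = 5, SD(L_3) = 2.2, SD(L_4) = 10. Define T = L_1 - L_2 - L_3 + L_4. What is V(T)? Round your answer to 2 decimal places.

273.84

V(L_1) = 144, V(L_2) = 25, V(L_3) = 4.84, V(L_4) = 100
By independence, V(T) = (1)²V(L_1) + (-1)²V(L_2) + (-1)²V(L_3) + (1)²V(L_4)
= (1)²·144 + (-1)²·25 + (-1)²·4.84 + (1)²·100 = 273.84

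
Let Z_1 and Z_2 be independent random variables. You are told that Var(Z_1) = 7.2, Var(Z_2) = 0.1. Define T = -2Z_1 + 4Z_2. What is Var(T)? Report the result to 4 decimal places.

By independence, Var(T) = (-2)²Var(Z_1) + (4)²Var(Z_2)
= (-2)²·7.2 + (4)²·0.1 = 30.4

30.4000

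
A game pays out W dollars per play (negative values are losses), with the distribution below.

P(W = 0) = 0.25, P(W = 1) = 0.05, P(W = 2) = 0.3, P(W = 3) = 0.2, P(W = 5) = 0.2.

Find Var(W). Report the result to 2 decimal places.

2.99

E[W] = (0)(0.25) + (1)(0.05) + (2)(0.3) + (3)(0.2) + (5)(0.2) = 2.25
E[W²] = (0)²(0.25) + (1)²(0.05) + (2)²(0.3) + (3)²(0.2) + (5)²(0.2) = 8.05
Var(W) = E[W²] − (E[W])² = 8.05 − (2.25)² = 2.9875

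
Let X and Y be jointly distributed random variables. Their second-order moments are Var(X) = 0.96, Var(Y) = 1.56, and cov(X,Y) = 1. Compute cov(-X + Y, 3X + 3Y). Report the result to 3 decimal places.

cov(-X + Y, 3X + 3Y) = (-1)(3)Var(X) + (1)(3)Var(Y) + [(-1)(3) + (1)(3)]cov(X,Y)
= -3·0.96 + 3·1.56 + 0·1 = 1.8

1.800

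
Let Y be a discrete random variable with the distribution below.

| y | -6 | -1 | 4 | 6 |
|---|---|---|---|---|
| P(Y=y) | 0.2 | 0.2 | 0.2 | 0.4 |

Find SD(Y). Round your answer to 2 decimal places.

E[Y] = (-6)(0.2) + (-1)(0.2) + (4)(0.2) + (6)(0.4) = 1.8
E[Y²] = (-6)²(0.2) + (-1)²(0.2) + (4)²(0.2) + (6)²(0.4) = 25
var(Y) = E[Y²] − (E[Y])² = 25 − (1.8)² = 21.76
SD(Y) = √21.76 ≈ 4.66

4.66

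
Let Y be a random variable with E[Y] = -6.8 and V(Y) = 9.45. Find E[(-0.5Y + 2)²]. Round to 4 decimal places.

E[-0.5Y + 2] = -0.5·-6.8 + 2 = 5.4
V(-0.5Y + 2) = (-0.5)²·9.45 = 2.3625
E[(-0.5Y + 2)²] = V((-0.5Y + 2)) + (E[(-0.5Y + 2)])² = 2.3625 + (5.4)² = 31.5225

31.5225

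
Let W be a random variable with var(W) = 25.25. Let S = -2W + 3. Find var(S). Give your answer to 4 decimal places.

var(-2W + 3) = (-2)²·var(W) = 4·25.25 = 101

101.0000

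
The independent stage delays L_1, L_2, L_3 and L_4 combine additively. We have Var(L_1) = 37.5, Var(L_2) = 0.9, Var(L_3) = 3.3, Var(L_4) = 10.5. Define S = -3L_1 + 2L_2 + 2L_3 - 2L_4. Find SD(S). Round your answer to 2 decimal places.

19.91

By independence, Var(S) = (-3)²Var(L_1) + (2)²Var(L_2) + (2)²Var(L_3) + (-2)²Var(L_4)
= (-3)²·37.5 + (2)²·0.9 + (2)²·3.3 + (-2)²·10.5 = 396.3
SD(S) = √396.3 ≈ 19.91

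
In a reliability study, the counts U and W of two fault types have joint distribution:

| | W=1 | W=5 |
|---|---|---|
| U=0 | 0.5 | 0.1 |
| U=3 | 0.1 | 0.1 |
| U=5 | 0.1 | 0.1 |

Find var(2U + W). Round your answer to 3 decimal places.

25.440

E[U] = 1.6,  E[W] = 2.2,  E[UW] = 4.8
var(U) = 6.8 − (1.6)² = 4.24;  var(W) = 8.2 − (2.2)² = 3.36
Cov(U,W) = 4.8 − (1.6)(2.2) = 1.28
var(2U + W) = (2)²·4.24 + (1)²·3.36 + 2·(2)·(1)·1.28 = 25.44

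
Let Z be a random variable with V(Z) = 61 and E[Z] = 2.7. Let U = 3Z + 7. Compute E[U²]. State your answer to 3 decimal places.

777.010

E[3Z + 7] = 3·2.7 + 7 = 15.1
V(3Z + 7) = (3)²·61 = 549
E[U²] = V(U) + (E[U])² = 549 + (15.1)² = 777.01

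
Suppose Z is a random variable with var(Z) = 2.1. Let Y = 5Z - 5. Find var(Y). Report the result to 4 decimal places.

52.5000

var(5Z - 5) = (5)²·var(Z) = 25·2.1 = 52.5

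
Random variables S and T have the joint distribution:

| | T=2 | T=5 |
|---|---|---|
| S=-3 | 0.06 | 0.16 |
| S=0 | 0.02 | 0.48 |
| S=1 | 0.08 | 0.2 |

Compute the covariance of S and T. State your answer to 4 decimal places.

E[S] = -0.38,  E[T] = 4.52
E[ST] = -1.6
cov(S,T) = E[ST] − E[S]E[T] = -1.6 − (-0.38)(4.52) = 0.1176

0.1176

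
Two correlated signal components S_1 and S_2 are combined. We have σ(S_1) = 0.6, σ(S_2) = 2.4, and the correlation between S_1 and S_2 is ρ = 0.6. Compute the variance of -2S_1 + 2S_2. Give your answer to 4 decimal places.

17.5680

var(S_1) = (0.6)² = 0.36;  var(S_2) = (2.4)² = 5.76
Cov(S_1,S_2) = ρ·σ(S_1)·σ(S_2) = 0.6·0.6·2.4 = 0.864
var(-2S_1 + 2S_2) = (-2)²·var(S_1) + (2)²·var(S_2) + 2·(-2)·(2)·Cov(S_1,S_2)
= 4·0.36 + 4·5.76 + -8·0.864 = 17.568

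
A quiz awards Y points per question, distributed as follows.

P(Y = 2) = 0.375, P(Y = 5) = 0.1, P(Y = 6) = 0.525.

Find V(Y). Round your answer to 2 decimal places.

E[Y] = (2)(0.375) + (5)(0.1) + (6)(0.525) = 4.4
E[Y²] = (2)²(0.375) + (5)²(0.1) + (6)²(0.525) = 22.9
V(Y) = E[Y²] − (E[Y])² = 22.9 − (4.4)² = 3.54

3.54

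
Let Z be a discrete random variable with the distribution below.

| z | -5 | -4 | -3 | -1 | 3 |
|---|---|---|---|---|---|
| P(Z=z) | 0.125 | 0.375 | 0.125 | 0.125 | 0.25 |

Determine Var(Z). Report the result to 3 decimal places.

E[Z] = (-5)(0.125) + (-4)(0.375) + (-3)(0.125) + (-1)(0.125) + (3)(0.25) = -1.875
E[Z²] = (-5)²(0.125) + (-4)²(0.375) + (-3)²(0.125) + (-1)²(0.125) + (3)²(0.25) = 12.625
Var(Z) = E[Z²] − (E[Z])² = 12.625 − (-1.875)² = 9.109375

9.109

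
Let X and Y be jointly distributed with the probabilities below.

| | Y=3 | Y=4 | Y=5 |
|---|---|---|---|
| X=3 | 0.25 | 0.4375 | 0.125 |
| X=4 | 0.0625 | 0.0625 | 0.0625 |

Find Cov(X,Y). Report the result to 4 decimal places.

E[X] = 3.1875,  E[Y] = 3.875
E[XY] = 12.375
Cov(X,Y) = E[XY] − E[X]E[Y] = 12.375 − (3.1875)(3.875) = 0.0234375

0.0234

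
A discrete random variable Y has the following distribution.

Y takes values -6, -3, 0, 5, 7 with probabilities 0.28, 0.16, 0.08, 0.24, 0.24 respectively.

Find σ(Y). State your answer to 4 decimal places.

5.3630

E[Y] = (-6)(0.28) + (-3)(0.16) + (0)(0.08) + (5)(0.24) + (7)(0.24) = 0.72
E[Y²] = (-6)²(0.28) + (-3)²(0.16) + (0)²(0.08) + (5)²(0.24) + (7)²(0.24) = 29.28
Var(Y) = E[Y²] − (E[Y])² = 29.28 − (0.72)² = 28.7616
σ(Y) = √28.7616 ≈ 5.3630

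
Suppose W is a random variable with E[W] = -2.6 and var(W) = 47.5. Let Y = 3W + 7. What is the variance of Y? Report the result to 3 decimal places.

var(3W + 7) = (3)²·var(W) = 9·47.5 = 427.5

427.500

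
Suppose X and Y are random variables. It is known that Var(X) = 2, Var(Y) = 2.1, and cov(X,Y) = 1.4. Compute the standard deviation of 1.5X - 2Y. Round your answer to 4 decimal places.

2.1213

Var(1.5X - 2Y) = (1.5)²·Var(X) + (-2)²·Var(Y) + 2·(1.5)·(-2)·cov(X,Y)
= 2.25·2 + 4·2.1 + -6·1.4 = 4.5
SD(1.5X - 2Y) = √4.5 ≈ 2.1213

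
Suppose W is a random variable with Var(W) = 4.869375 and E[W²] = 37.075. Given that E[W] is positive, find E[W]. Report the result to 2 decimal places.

5.68

(E[W])² = E[W²] − Var(W) = 37.075 − 4.869375 = 32.205625
E[W] = √32.205625 = 5.675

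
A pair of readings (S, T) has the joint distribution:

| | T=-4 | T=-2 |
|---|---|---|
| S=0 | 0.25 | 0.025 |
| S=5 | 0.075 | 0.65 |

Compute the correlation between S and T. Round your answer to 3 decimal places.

E[S] = 3.625,  E[T] = -2.65
E[ST] = -8
cov(S,T) = E[ST] − E[S]E[T] = -8 − (3.625)(-2.65) = 1.60625
V(S) = 4.984375,  V(T) = 0.8775
ρ = 1.60625 / √(4.984375·0.8775) ≈ 0.768

0.768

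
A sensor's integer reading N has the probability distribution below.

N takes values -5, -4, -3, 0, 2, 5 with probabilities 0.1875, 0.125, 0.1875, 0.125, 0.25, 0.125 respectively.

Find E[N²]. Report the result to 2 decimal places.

12.50

E[N²] = (-5)²(0.1875) + (-4)²(0.125) + (-3)²(0.1875) + (0)²(0.125) + (2)²(0.25) + (5)²(0.125) = 12.5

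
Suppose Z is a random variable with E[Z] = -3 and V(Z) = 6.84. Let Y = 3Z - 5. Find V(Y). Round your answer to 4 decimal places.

61.5600

V(3Z - 5) = (3)²·V(Z) = 9·6.84 = 61.56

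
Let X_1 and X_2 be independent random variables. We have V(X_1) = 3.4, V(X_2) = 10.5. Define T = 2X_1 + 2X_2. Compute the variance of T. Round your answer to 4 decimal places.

55.6000

By independence, V(T) = (2)²V(X_1) + (2)²V(X_2)
= (2)²·3.4 + (2)²·10.5 = 55.6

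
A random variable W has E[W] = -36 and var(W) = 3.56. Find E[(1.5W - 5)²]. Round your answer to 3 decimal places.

E[1.5W - 5] = 1.5·-36 − 5 = -59
var(1.5W - 5) = (1.5)²·3.56 = 8.01
E[(1.5W - 5)²] = var((1.5W - 5)) + (E[(1.5W - 5)])² = 8.01 + (-59)² = 3489.01

3489.010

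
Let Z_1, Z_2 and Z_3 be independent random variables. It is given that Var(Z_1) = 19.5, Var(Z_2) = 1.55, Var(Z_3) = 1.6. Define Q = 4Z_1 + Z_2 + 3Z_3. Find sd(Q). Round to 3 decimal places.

18.109

By independence, Var(Q) = (4)²Var(Z_1) + (1)²Var(Z_2) + (3)²Var(Z_3)
= (4)²·19.5 + (1)²·1.55 + (3)²·1.6 = 327.95
sd(Q) = √327.95 ≈ 18.109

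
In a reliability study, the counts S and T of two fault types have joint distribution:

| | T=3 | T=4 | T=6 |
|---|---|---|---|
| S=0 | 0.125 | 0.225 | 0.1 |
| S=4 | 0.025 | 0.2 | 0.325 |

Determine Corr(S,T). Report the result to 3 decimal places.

E[S] = 2.2,  E[T] = 4.7
E[ST] = 11.3
Cov(S,T) = E[ST] − E[S]E[T] = 11.3 − (2.2)(4.7) = 0.96
Var(S) = 3.96,  Var(T) = 1.36
ρ = 0.96 / √(3.96·1.36) ≈ 0.414

0.414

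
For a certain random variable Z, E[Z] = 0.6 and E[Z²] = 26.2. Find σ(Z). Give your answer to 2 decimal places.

5.08

var(Z) = 26.2 − (0.6)² = 25.84
σ(Z) = √25.84 ≈ 5.08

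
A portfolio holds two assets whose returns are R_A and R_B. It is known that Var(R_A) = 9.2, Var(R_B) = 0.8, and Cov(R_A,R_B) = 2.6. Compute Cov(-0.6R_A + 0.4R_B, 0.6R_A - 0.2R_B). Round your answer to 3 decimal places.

Cov(-0.6R_A + 0.4R_B, 0.6R_A - 0.2R_B) = (-0.6)(0.6)Var(R_A) + (0.4)(-0.2)Var(R_B) + [(-0.6)(-0.2) + (0.4)(0.6)]Cov(R_A,R_B)
= -0.36·9.2 + -0.08·0.8 + 0.36·2.6 = -2.44

-2.440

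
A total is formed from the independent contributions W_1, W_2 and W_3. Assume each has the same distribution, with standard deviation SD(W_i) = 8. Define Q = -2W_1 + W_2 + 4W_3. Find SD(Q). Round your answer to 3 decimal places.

Var(W_i) = (8)² = 64
By independence, Var(Q) = (-2)²Var(W_1) + (1)²Var(W_2) + (4)²Var(W_3)
= (-2)²·64 + (1)²·64 + (4)²·64 = 1344
SD(Q) = √1344 ≈ 36.661

36.661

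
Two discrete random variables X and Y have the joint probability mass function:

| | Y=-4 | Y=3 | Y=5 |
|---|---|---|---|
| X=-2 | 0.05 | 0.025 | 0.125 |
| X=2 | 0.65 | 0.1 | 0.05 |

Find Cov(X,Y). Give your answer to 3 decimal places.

-3.240

E[X] = 1.2,  E[Y] = -1.55
E[XY] = -5.1
Cov(X,Y) = E[XY] − E[X]E[Y] = -5.1 − (1.2)(-1.55) = -3.24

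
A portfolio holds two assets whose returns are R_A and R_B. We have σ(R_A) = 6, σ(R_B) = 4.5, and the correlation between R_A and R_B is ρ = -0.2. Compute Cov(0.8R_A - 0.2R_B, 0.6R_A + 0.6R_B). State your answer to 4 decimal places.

Var(R_A) = (6)² = 36;  Var(R_B) = (4.5)² = 20.25
Cov(R_A,R_B) = ρ·σ(R_A)·σ(R_B) = -0.2·6·4.5 = -5.4
Cov(0.8R_A - 0.2R_B, 0.6R_A + 0.6R_B) = (0.8)(0.6)Var(R_A) + (-0.2)(0.6)Var(R_B) + [(0.8)(0.6) + (-0.2)(0.6)]Cov(R_A,R_B)
= 0.48·36 + -0.12·20.25 + 0.36·-5.4 = 12.906

12.9060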